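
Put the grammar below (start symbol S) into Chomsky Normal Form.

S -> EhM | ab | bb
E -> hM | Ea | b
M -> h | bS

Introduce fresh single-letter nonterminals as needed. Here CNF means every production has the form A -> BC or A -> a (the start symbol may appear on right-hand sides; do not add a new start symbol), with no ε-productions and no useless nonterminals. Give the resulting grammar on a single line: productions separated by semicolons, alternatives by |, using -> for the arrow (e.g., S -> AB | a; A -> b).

S -> AC | CC | ED; A -> a; B -> h; C -> b; D -> BM; E -> b | BM | EA; M -> h | CS

No ε-productions.
No unit productions to eliminate.
TERM: introduce A -> a, C -> b, B -> h and substitute in every rule of length ≥2.
BIN: S -> EBM becomes S -> ED, D -> BM.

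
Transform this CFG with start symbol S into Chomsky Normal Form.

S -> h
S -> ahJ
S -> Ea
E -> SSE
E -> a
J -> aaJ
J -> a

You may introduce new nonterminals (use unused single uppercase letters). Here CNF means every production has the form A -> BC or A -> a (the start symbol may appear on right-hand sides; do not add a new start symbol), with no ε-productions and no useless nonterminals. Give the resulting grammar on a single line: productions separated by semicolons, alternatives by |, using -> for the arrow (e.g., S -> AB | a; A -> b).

S -> h | AF | EA; A -> a; B -> h; C -> SE; D -> AJ; E -> a | SC; F -> BJ; J -> a | AD

No ε-productions.
No unit productions to eliminate.
TERM: introduce A -> a, B -> h and substitute in every rule of length ≥2.
BIN: E -> SSE becomes E -> SC, C -> SE; J -> AAJ becomes J -> AD, D -> AJ; S -> ABJ becomes S -> AF, F -> BJ.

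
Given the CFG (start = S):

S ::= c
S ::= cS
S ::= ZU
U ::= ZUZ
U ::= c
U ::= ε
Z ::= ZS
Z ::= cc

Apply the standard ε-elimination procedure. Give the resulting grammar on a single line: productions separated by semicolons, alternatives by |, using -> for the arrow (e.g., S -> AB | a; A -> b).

S -> Z | c | ZU | cS; U -> c | ZZ | ZUZ; Z -> ZS | cc

Nullable set: {U}.
S -> ZU: U nullable, giving Z | ZU.
Drop U -> ε.
U -> ZUZ: U nullable, giving ZUZ | ZZ.
Unchanged (no nullable symbols): S -> c; S -> cS; U -> c; Z -> ZS; Z -> cc.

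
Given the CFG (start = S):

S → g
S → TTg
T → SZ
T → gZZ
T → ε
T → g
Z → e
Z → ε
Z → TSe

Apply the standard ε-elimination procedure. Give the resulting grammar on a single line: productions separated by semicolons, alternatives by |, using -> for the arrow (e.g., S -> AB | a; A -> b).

Nullable set: {T, Z}.
S -> TTg: T, T nullable, giving TTg | Tg | g.
Drop T -> ε.
T -> SZ: Z nullable, giving S | SZ.
T -> gZZ: Z, Z nullable, giving g | gZ | gZZ.
Drop Z -> ε.
Z -> TSe: T nullable, giving Se | TSe.
Unchanged (no nullable symbols): S -> g; T -> g; Z -> e.

S -> g | Tg | TTg; T -> S | g | SZ | gZ | gZZ; Z -> e | Se | TSe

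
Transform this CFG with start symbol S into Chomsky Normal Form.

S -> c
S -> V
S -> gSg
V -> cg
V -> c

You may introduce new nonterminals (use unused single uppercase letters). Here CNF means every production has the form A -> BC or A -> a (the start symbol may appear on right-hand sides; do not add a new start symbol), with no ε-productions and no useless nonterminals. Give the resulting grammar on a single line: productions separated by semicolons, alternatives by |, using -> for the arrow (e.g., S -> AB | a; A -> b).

S -> c | AB | BC; A -> c; B -> g; C -> SB

No ε-productions.
After unit-elimination: S -> c | cg | gSg; V -> c | cg.
TERM: introduce A -> c, B -> g and substitute in every rule of length ≥2.
BIN: S -> BSB becomes S -> BC, C -> SB.
Drop unreachable/unproductive: V.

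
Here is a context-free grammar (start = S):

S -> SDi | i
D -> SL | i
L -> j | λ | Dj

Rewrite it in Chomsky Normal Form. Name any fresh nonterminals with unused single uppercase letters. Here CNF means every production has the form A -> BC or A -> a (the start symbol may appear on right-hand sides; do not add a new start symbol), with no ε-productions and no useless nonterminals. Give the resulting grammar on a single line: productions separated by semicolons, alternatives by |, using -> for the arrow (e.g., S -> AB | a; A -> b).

S -> i | SE; A -> i; B -> j; C -> DA; D -> i | SC | SL; E -> DA; L -> j | DB

Nullable: {L}; after ε-elimination: S -> i | SDi; D -> S | i | SL; L -> j | Dj.
After unit-elimination: S -> i | SDi; D -> i | SL | SDi; L -> j | Dj.
TERM: introduce A -> i, B -> j and substitute in every rule of length ≥2.
BIN: D -> SDA becomes D -> SC, C -> DA; S -> SDA becomes S -> SE, E -> DA.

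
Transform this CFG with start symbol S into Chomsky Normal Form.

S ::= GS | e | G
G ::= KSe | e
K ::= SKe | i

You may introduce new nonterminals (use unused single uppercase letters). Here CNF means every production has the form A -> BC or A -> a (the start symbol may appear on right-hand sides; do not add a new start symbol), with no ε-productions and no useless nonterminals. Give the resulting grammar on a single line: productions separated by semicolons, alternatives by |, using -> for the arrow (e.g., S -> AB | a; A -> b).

No ε-productions.
After unit-elimination: S -> e | GS | KSe; G -> e | KSe; K -> i | SKe.
TERM: introduce A -> e and substitute in every rule of length ≥2.
BIN: G -> KSA becomes G -> KB, B -> SA; K -> SKA becomes K -> SC, C -> KA; S -> KSA becomes S -> KD, D -> SA.

S -> e | GS | KD; A -> e; B -> SA; C -> KA; D -> SA; G -> e | KB; K -> i | SC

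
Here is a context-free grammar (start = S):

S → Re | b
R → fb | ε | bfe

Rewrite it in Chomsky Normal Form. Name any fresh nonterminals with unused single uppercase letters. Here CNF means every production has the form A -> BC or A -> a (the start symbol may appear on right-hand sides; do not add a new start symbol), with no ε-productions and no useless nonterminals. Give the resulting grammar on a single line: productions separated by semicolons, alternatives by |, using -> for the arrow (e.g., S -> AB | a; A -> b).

Nullable: {R}; after ε-elimination: S -> b | e | Re; R -> fb | bfe.
No unit productions to eliminate.
TERM: introduce A -> b, C -> e, B -> f and substitute in every rule of length ≥2.
BIN: R -> ABC becomes R -> AD, D -> BC.

S -> b | e | RC; A -> b; B -> f; C -> e; D -> BC; R -> AD | BA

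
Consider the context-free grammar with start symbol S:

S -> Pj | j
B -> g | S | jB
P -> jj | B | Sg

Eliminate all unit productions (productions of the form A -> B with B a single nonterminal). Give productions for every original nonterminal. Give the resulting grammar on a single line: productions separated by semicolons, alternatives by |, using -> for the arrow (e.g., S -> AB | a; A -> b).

Unit productions: B->S, P->B.
Unit pairs (A ⇒* B via units): (B,S), (P,B), (P,S).
S: inherits non-unit rules of {S} → Pj | j.
B: inherits non-unit rules of {B, S} → Pj | g | j | jB.
P: inherits non-unit rules of {B, P, S} → Pj | Sg | g | j | jB | jj.

S -> j | Pj; B -> g | j | Pj | jB; P -> g | j | Pj | Sg | jB | jj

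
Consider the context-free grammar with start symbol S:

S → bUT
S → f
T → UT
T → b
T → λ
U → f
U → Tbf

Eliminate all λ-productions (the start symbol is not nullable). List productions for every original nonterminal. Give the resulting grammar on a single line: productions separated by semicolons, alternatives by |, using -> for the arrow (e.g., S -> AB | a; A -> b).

S -> f | bU | bUT; T -> U | b | UT; U -> f | bf | Tbf

Nullable set: {T}.
S -> bUT: T nullable, giving bU | bUT.
Drop T -> λ.
T -> UT: T nullable, giving U | UT.
U -> Tbf: T nullable, giving Tbf | bf.
Unchanged (no nullable symbols): S -> f; T -> b; U -> f.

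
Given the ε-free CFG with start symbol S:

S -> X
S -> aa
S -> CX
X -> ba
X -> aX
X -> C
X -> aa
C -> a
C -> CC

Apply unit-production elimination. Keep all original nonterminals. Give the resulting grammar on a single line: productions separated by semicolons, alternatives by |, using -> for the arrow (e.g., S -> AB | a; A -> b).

S -> a | CC | CX | aX | aa | ba; C -> a | CC; X -> a | CC | aX | aa | ba

Unit productions: S->X, X->C.
Unit pairs (A ⇒* B via units): (S,C), (S,X), (X,C).
S: inherits non-unit rules of {C, S, X} → CC | CX | a | aX | aa | ba.
C: inherits non-unit rules of {C} → CC | a.
X: inherits non-unit rules of {C, X} → CC | a | aX | aa | ba.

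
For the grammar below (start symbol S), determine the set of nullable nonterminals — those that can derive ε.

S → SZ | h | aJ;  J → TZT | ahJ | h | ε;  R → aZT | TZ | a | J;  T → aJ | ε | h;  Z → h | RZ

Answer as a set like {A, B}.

Directly nullable (have an ε-rule): {J, T}.
R is nullable via R -> J (every symbol on the right is already known nullable).
Not nullable: S, Z — each has a terminal in every rule's right-hand side or depends on a non-nullable symbol.

{J, R, T}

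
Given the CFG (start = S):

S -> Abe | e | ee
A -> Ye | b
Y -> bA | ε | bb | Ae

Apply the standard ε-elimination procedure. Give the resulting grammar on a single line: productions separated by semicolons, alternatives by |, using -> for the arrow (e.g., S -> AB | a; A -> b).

Nullable set: {Y}.
A -> Ye: Y nullable, giving Ye | e.
Drop Y -> ε.
Unchanged (no nullable symbols): S -> Abe; S -> e; S -> ee; A -> b; Y -> Ae; Y -> bA; Y -> bb.

S -> e | ee | Abe; A -> b | e | Ye; Y -> Ae | bA | bb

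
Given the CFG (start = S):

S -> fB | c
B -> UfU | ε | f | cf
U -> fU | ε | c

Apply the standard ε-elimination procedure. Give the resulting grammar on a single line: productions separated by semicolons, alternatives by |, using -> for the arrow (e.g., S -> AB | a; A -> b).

Nullable set: {B, U}.
S -> fB: B nullable, giving f | fB.
Drop B -> ε.
B -> UfU: U, U nullable, giving Uf | UfU | f | fU.
Drop U -> ε.
U -> fU: U nullable, giving f | fU.
Unchanged (no nullable symbols): S -> c; B -> cf; B -> f; U -> c.

S -> c | f | fB; B -> f | Uf | cf | fU | UfU; U -> c | f | fU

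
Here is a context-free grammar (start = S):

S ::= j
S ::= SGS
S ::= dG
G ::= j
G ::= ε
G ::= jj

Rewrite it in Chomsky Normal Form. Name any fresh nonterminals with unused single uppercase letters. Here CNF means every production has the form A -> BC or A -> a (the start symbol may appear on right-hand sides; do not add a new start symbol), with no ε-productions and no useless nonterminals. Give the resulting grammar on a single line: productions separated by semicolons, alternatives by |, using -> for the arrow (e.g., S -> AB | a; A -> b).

Nullable: {G}; after ε-elimination: S -> d | j | SS | dG | SGS; G -> j | jj.
No unit productions to eliminate.
TERM: introduce B -> d, A -> j and substitute in every rule of length ≥2.
BIN: S -> SGS becomes S -> SC, C -> GS.

S -> d | j | BG | SC | SS; A -> j; B -> d; C -> GS; G -> j | AA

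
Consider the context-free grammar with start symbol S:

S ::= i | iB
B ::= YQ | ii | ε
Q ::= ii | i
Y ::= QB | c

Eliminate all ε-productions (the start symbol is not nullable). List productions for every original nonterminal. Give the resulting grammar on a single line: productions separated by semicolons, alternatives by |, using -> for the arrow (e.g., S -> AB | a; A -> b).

S -> i | iB; B -> YQ | ii; Q -> i | ii; Y -> Q | c | QB

Nullable set: {B}.
S -> iB: B nullable, giving i | iB.
Drop B -> ε.
Y -> QB: B nullable, giving Q | QB.
Unchanged (no nullable symbols): S -> i; B -> YQ; B -> ii; Q -> i; Q -> ii; Y -> c.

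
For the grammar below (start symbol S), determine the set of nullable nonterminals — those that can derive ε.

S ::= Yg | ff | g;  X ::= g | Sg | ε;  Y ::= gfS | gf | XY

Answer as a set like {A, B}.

Directly nullable (have an ε-rule): {X}.
Not nullable: S, Y — each has a terminal in every rule's right-hand side or depends on a non-nullable symbol.

{X}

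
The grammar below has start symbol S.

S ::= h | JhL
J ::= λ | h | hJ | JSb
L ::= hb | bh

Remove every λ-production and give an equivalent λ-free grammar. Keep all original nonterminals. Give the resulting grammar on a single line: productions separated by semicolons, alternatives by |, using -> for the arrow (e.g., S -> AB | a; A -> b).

S -> h | hL | JhL; J -> h | Sb | hJ | JSb; L -> bh | hb

Nullable set: {J}.
S -> JhL: J nullable, giving JhL | hL.
Drop J -> λ.
J -> JSb: J nullable, giving JSb | Sb.
J -> hJ: J nullable, giving h | hJ.
Unchanged (no nullable symbols): S -> h; J -> h; L -> bh; L -> hb.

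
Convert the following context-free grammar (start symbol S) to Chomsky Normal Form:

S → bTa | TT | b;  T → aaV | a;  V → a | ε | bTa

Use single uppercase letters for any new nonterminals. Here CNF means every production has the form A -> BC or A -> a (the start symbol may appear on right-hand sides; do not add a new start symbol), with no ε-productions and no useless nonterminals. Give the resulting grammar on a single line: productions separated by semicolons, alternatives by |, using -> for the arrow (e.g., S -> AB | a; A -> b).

S -> b | AC | TT; A -> b; B -> a; C -> TB; D -> BV; E -> TB; T -> a | BB | BD; V -> a | AE

Nullable: {V}; after ε-elimination: S -> b | TT | bTa; T -> a | aa | aaV; V -> a | bTa.
No unit productions to eliminate.
TERM: introduce B -> a, A -> b and substitute in every rule of length ≥2.
BIN: S -> ATB becomes S -> AC, C -> TB; T -> BBV becomes T -> BD, D -> BV; V -> ATB becomes V -> AE, E -> TB.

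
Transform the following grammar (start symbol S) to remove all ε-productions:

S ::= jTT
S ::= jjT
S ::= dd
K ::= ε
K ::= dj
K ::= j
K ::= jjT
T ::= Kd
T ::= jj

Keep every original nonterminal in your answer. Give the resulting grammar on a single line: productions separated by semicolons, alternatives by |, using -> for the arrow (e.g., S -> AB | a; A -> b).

S -> dd | jTT | jjT; K -> j | dj | jjT; T -> d | Kd | jj

Nullable set: {K}.
Drop K -> ε.
T -> Kd: K nullable, giving Kd | d.
Unchanged (no nullable symbols): S -> dd; S -> jTT; S -> jjT; K -> dj; K -> j; K -> jjT; T -> jj.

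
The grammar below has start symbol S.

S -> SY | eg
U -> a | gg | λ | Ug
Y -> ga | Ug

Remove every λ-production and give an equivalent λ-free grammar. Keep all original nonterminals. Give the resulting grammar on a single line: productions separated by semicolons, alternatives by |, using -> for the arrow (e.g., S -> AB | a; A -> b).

Nullable set: {U}.
Drop U -> λ.
U -> Ug: U nullable, giving Ug | g.
Y -> Ug: U nullable, giving Ug | g.
Unchanged (no nullable symbols): S -> SY; S -> eg; U -> a; U -> gg; Y -> ga.

S -> SY | eg; U -> a | g | Ug | gg; Y -> g | Ug | ga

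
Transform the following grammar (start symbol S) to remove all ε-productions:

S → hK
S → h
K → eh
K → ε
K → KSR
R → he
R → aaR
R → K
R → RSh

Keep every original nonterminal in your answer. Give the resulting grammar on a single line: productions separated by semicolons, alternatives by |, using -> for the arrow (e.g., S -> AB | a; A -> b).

Nullable set: {K, R}.
S -> hK: K nullable, giving h | hK.
Drop K -> ε.
K -> KSR: K, R nullable, giving KS | KSR | S | SR.
R -> K: K nullable, giving K.
R -> RSh: R nullable, giving RSh | Sh.
R -> aaR: R nullable, giving aa | aaR.
Unchanged (no nullable symbols): S -> h; K -> eh; R -> he.

S -> h | hK; K -> S | KS | SR | eh | KSR; R -> K | Sh | aa | he | RSh | aaR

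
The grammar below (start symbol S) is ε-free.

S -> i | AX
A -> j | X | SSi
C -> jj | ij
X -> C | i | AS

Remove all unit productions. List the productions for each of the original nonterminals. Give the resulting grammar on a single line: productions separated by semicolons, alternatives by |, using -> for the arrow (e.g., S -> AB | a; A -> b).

Unit productions: A->X, X->C.
Unit pairs (A ⇒* B via units): (A,C), (A,X), (X,C).
S: inherits non-unit rules of {S} → AX | i.
A: inherits non-unit rules of {A, C, X} → AS | SSi | i | ij | j | jj.
C: inherits non-unit rules of {C} → ij | jj.
X: inherits non-unit rules of {C, X} → AS | i | ij | jj.

S -> i | AX; A -> i | j | AS | ij | jj | SSi; C -> ij | jj; X -> i | AS | ij | jj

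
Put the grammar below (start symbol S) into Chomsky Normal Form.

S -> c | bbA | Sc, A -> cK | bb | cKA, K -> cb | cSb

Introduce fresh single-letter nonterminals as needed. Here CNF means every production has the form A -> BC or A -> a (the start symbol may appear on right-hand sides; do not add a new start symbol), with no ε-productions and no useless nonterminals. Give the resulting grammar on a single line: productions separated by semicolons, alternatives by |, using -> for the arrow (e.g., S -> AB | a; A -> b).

S -> c | BF | SC; A -> BB | CD | CK; B -> b; C -> c; D -> KA; E -> SB; F -> BA; K -> CB | CE

No ε-productions.
No unit productions to eliminate.
TERM: introduce B -> b, C -> c and substitute in every rule of length ≥2.
BIN: A -> CKA becomes A -> CD, D -> KA; K -> CSB becomes K -> CE, E -> SB; S -> BBA becomes S -> BF, F -> BA.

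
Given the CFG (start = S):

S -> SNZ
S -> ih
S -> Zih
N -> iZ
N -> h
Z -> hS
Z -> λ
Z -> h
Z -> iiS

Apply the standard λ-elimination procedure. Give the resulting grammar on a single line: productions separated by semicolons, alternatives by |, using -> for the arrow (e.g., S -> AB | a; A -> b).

Nullable set: {Z}.
S -> SNZ: Z nullable, giving SN | SNZ.
S -> Zih: Z nullable, giving Zih | ih.
N -> iZ: Z nullable, giving i | iZ.
Drop Z -> λ.
Unchanged (no nullable symbols): S -> ih; N -> h; Z -> h; Z -> hS; Z -> iiS.

S -> SN | ih | SNZ | Zih; N -> h | i | iZ; Z -> h | hS | iiS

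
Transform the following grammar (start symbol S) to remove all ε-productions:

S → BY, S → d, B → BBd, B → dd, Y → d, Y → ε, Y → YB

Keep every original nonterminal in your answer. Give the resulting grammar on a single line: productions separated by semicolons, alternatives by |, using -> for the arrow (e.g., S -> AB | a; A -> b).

S -> B | d | BY; B -> dd | BBd; Y -> B | d | YB

Nullable set: {Y}.
S -> BY: Y nullable, giving B | BY.
Drop Y -> ε.
Y -> YB: Y nullable, giving B | YB.
Unchanged (no nullable symbols): S -> d; B -> BBd; B -> dd; Y -> d.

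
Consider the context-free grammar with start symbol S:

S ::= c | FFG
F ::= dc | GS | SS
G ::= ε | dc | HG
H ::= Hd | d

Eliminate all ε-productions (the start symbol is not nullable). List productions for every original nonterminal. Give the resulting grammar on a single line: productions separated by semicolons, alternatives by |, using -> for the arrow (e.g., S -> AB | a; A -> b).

S -> c | FF | FFG; F -> S | GS | SS | dc; G -> H | HG | dc; H -> d | Hd

Nullable set: {G}.
S -> FFG: G nullable, giving FF | FFG.
F -> GS: G nullable, giving GS | S.
Drop G -> ε.
G -> HG: G nullable, giving H | HG.
Unchanged (no nullable symbols): S -> c; F -> SS; F -> dc; G -> dc; H -> Hd; H -> d.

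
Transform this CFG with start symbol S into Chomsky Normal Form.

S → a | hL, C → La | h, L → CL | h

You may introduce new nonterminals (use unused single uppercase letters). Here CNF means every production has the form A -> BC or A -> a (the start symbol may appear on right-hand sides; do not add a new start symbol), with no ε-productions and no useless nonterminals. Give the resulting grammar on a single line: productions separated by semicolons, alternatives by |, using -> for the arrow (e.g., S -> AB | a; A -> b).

S -> a | BL; A -> a; B -> h; C -> h | LA; L -> h | CL

No ε-productions.
No unit productions to eliminate.
TERM: introduce A -> a, B -> h and substitute in every rule of length ≥2.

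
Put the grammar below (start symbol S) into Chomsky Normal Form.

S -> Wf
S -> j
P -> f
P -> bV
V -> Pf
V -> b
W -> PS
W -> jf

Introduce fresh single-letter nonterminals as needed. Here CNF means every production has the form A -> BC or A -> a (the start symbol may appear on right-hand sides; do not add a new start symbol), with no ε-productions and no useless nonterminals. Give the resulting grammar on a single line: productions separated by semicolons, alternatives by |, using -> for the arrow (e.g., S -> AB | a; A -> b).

S -> j | WB; A -> b; B -> f; C -> j; P -> f | AV; V -> b | PB; W -> CB | PS

No ε-productions.
No unit productions to eliminate.
TERM: introduce A -> b, B -> f, C -> j and substitute in every rule of length ≥2.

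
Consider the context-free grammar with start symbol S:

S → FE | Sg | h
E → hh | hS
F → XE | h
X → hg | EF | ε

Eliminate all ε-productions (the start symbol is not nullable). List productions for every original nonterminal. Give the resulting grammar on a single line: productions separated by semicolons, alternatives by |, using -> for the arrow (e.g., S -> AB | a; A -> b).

Nullable set: {X}.
F -> XE: X nullable, giving E | XE.
Drop X -> ε.
Unchanged (no nullable symbols): S -> FE; S -> Sg; S -> h; E -> hS; E -> hh; F -> h; X -> EF; X -> hg.

S -> h | FE | Sg; E -> hS | hh; F -> E | h | XE; X -> EF | hg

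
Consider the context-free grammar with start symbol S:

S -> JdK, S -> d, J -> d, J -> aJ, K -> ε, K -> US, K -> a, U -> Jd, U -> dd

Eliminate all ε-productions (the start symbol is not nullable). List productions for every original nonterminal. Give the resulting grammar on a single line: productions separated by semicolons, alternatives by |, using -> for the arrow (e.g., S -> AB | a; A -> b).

S -> d | Jd | JdK; J -> d | aJ; K -> a | US; U -> Jd | dd

Nullable set: {K}.
S -> JdK: K nullable, giving Jd | JdK.
Drop K -> ε.
Unchanged (no nullable symbols): S -> d; J -> aJ; J -> d; K -> US; K -> a; U -> Jd; U -> dd.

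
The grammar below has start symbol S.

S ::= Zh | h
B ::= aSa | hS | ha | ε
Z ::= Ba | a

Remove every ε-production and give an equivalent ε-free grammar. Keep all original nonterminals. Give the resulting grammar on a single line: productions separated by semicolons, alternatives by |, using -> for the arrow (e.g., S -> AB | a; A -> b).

S -> h | Zh; B -> hS | ha | aSa; Z -> a | Ba

Nullable set: {B}.
Drop B -> ε.
Z -> Ba: B nullable, giving Ba | a.
Unchanged (no nullable symbols): S -> Zh; S -> h; B -> aSa; B -> hS; B -> ha; Z -> a.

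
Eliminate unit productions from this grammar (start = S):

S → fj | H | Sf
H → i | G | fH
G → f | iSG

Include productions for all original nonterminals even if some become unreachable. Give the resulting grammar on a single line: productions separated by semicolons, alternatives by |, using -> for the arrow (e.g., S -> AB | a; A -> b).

Unit productions: H->G, S->H.
Unit pairs (A ⇒* B via units): (H,G), (S,G), (S,H).
S: inherits non-unit rules of {G, H, S} → Sf | f | fH | fj | i | iSG.
G: inherits non-unit rules of {G} → f | iSG.
H: inherits non-unit rules of {G, H} → f | fH | i | iSG.

S -> f | i | Sf | fH | fj | iSG; G -> f | iSG; H -> f | i | fH | iSG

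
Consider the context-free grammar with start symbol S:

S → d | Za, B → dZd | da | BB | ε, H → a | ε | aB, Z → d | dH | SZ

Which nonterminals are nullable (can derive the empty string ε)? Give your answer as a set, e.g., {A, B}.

{B, H}

Directly nullable (have an ε-rule): {B, H}.
Not nullable: S, Z — each has a terminal in every rule's right-hand side or depends on a non-nullable symbol.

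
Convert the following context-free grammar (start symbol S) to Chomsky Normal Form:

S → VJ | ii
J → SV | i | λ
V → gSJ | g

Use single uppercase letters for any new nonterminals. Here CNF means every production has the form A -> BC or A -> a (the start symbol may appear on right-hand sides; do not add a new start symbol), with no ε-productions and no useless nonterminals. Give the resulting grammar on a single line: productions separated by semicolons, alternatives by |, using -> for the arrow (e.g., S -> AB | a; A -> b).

Nullable: {J}; after ε-elimination: S -> V | VJ | ii; J -> i | SV; V -> g | gS | gSJ.
After unit-elimination: S -> g | VJ | gS | ii | gSJ; J -> i | SV; V -> g | gS | gSJ.
TERM: introduce A -> g, B -> i and substitute in every rule of length ≥2.
BIN: S -> ASJ becomes S -> AC, C -> SJ; V -> ASJ becomes V -> AD, D -> SJ.

S -> g | AC | AS | BB | VJ; A -> g; B -> i; C -> SJ; D -> SJ; J -> i | SV; V -> g | AD | AS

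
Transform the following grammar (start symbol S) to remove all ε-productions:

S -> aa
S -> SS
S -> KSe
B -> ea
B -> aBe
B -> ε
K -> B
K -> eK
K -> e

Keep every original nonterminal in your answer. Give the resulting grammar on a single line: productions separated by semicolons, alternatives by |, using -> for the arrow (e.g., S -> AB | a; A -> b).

Nullable set: {B, K}.
S -> KSe: K nullable, giving KSe | Se.
Drop B -> ε.
B -> aBe: B nullable, giving aBe | ae.
K -> B: B nullable, giving B.
K -> eK: K nullable, giving e | eK.
Unchanged (no nullable symbols): S -> SS; S -> aa; B -> ea; K -> e.

S -> SS | Se | aa | KSe; B -> ae | ea | aBe; K -> B | e | eK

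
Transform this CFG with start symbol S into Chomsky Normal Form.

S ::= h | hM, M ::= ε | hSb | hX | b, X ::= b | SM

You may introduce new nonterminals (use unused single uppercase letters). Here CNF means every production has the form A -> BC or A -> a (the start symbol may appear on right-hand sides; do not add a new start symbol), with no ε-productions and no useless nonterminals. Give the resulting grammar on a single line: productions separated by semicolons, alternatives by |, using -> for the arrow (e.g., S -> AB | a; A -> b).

S -> h | AM; A -> h; B -> b; C -> SB; M -> b | AC | AX; X -> b | h | AM | SM

Nullable: {M}; after ε-elimination: S -> h | hM; M -> b | hX | hSb; X -> S | b | SM.
After unit-elimination: S -> h | hM; M -> b | hX | hSb; X -> b | h | SM | hM.
TERM: introduce B -> b, A -> h and substitute in every rule of length ≥2.
BIN: M -> ASB becomes M -> AC, C -> SB.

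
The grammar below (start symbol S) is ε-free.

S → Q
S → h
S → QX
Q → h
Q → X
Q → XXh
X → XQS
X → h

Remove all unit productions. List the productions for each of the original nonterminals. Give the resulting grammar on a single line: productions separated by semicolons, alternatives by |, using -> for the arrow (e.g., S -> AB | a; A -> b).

S -> h | QX | XQS | XXh; Q -> h | XQS | XXh; X -> h | XQS

Unit productions: Q->X, S->Q.
Unit pairs (A ⇒* B via units): (Q,X), (S,Q), (S,X).
S: inherits non-unit rules of {Q, S, X} → QX | XQS | XXh | h.
Q: inherits non-unit rules of {Q, X} → XQS | XXh | h.
X: inherits non-unit rules of {X} → XQS | h.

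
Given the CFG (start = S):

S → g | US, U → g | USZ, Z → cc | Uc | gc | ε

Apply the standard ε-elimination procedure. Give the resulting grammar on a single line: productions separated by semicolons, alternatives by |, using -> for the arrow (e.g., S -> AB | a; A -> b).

Nullable set: {Z}.
U -> USZ: Z nullable, giving US | USZ.
Drop Z -> ε.
Unchanged (no nullable symbols): S -> US; S -> g; U -> g; Z -> Uc; Z -> cc; Z -> gc.

S -> g | US; U -> g | US | USZ; Z -> Uc | cc | gc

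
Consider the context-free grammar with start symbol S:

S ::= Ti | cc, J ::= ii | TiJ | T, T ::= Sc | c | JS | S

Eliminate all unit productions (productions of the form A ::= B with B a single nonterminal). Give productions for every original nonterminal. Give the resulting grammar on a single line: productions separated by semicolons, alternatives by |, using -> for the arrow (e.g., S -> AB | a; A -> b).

Unit productions: J->T, T->S.
Unit pairs (A ⇒* B via units): (J,S), (J,T), (T,S).
S: inherits non-unit rules of {S} → Ti | cc.
J: inherits non-unit rules of {J, S, T} → JS | Sc | Ti | TiJ | c | cc | ii.
T: inherits non-unit rules of {S, T} → JS | Sc | Ti | c | cc.

S -> Ti | cc; J -> c | JS | Sc | Ti | cc | ii | TiJ; T -> c | JS | Sc | Ti | cc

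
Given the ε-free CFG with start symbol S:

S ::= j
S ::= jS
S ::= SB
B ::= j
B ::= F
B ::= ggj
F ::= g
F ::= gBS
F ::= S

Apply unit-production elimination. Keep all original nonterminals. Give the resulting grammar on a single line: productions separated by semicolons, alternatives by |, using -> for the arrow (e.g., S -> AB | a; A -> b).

Unit productions: B->F, F->S.
Unit pairs (A ⇒* B via units): (B,F), (B,S), (F,S).
S: inherits non-unit rules of {S} → SB | j | jS.
B: inherits non-unit rules of {B, F, S} → SB | g | gBS | ggj | j | jS.
F: inherits non-unit rules of {F, S} → SB | g | gBS | j | jS.

S -> j | SB | jS; B -> g | j | SB | jS | gBS | ggj; F -> g | j | SB | jS | gBS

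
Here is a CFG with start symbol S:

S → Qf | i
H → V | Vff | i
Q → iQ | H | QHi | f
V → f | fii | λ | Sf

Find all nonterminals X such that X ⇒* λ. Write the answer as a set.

Directly nullable (have an ε-rule): {V}.
H is nullable via H -> V (every symbol on the right is already known nullable).
Q is nullable via Q -> H (every symbol on the right is already known nullable).
Not nullable: S — each has a terminal in every rule's right-hand side or depends on a non-nullable symbol.

{H, Q, V}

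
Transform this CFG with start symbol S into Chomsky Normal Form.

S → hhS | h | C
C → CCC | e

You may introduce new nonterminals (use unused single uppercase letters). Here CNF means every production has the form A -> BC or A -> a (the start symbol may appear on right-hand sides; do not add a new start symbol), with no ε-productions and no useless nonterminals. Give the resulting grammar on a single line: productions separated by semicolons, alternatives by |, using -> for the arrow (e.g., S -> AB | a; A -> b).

S -> e | h | AD | CE; A -> h; B -> CC; C -> e | CB; D -> AS; E -> CC

No ε-productions.
After unit-elimination: S -> e | h | CCC | hhS; C -> e | CCC.
TERM: introduce A -> h and substitute in every rule of length ≥2.
BIN: C -> CCC becomes C -> CB, B -> CC; S -> AAS becomes S -> AD, D -> AS; S -> CCC becomes S -> CE, E -> CC.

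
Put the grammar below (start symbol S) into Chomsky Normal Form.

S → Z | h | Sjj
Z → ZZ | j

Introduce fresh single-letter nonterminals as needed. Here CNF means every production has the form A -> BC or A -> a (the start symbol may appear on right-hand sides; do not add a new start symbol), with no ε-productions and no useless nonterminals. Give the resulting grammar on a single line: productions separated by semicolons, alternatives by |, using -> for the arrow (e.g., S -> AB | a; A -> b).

S -> h | j | SB | ZZ; A -> j; B -> AA; Z -> j | ZZ

No ε-productions.
After unit-elimination: S -> h | j | ZZ | Sjj; Z -> j | ZZ.
TERM: introduce A -> j and substitute in every rule of length ≥2.
BIN: S -> SAA becomes S -> SB, B -> AA.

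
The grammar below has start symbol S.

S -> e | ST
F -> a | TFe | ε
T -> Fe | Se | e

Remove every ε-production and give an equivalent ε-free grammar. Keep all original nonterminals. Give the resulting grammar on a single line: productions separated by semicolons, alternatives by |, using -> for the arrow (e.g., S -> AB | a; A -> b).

S -> e | ST; F -> a | Te | TFe; T -> e | Fe | Se

Nullable set: {F}.
Drop F -> ε.
F -> TFe: F nullable, giving TFe | Te.
T -> Fe: F nullable, giving Fe | e.
Unchanged (no nullable symbols): S -> ST; S -> e; F -> a; T -> Se; T -> e.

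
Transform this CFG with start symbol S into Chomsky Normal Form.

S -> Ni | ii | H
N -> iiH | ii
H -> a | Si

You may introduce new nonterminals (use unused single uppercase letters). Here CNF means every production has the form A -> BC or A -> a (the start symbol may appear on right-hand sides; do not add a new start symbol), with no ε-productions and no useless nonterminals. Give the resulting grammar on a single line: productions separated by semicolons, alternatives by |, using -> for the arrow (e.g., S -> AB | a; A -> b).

No ε-productions.
After unit-elimination: S -> a | Ni | Si | ii; H -> a | Si; N -> ii | iiH.
TERM: introduce A -> i and substitute in every rule of length ≥2.
BIN: N -> AAH becomes N -> AB, B -> AH.

S -> a | AA | NA | SA; A -> i; B -> AH; H -> a | SA; N -> AA | AB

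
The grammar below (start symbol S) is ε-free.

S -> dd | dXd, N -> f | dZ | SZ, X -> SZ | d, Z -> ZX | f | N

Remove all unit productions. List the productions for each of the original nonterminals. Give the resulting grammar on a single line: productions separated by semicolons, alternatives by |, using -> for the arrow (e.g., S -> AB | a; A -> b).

S -> dd | dXd; N -> f | SZ | dZ; X -> d | SZ; Z -> f | SZ | ZX | dZ

Unit productions: Z->N.
Unit pairs (A ⇒* B via units): (Z,N).
S: inherits non-unit rules of {S} → dXd | dd.
N: inherits non-unit rules of {N} → SZ | dZ | f.
X: inherits non-unit rules of {X} → SZ | d.
Z: inherits non-unit rules of {N, Z} → SZ | ZX | dZ | f.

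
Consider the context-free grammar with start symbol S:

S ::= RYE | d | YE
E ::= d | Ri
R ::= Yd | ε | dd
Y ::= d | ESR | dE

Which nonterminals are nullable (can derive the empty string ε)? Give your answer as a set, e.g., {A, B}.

Directly nullable (have an ε-rule): {R}.
Not nullable: E, S, Y — each has a terminal in every rule's right-hand side or depends on a non-nullable symbol.

{R}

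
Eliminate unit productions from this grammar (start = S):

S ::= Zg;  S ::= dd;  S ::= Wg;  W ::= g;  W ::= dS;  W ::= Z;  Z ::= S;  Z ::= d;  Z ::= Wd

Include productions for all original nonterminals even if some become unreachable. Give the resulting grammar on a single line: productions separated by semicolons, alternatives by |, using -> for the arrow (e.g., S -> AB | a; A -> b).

Unit productions: W->Z, Z->S.
Unit pairs (A ⇒* B via units): (W,S), (W,Z), (Z,S).
S: inherits non-unit rules of {S} → Wg | Zg | dd.
W: inherits non-unit rules of {S, W, Z} → Wd | Wg | Zg | d | dS | dd | g.
Z: inherits non-unit rules of {S, Z} → Wd | Wg | Zg | d | dd.

S -> Wg | Zg | dd; W -> d | g | Wd | Wg | Zg | dS | dd; Z -> d | Wd | Wg | Zg | dd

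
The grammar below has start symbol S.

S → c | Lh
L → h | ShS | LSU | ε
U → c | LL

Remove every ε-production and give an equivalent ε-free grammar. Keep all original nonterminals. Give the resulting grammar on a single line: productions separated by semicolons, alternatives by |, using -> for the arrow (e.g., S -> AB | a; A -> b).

Nullable set: {L, U}.
S -> Lh: L nullable, giving Lh | h.
Drop L -> ε.
L -> LSU: L, U nullable, giving LS | LSU | S | SU.
U -> LL: L, L nullable, giving L | LL.
Unchanged (no nullable symbols): S -> c; L -> ShS; L -> h; U -> c.

S -> c | h | Lh; L -> S | h | LS | SU | LSU | ShS; U -> L | c | LL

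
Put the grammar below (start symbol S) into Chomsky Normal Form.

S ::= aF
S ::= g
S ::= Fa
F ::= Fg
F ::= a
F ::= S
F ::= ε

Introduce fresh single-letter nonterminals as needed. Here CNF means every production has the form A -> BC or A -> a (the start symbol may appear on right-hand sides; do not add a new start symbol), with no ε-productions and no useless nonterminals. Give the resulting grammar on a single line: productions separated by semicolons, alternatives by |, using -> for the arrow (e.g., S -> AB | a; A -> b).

S -> a | g | AF | FA; A -> a; B -> g; F -> a | g | AF | FA | FB

Nullable: {F}; after ε-elimination: S -> a | g | Fa | aF; F -> S | a | g | Fg.
After unit-elimination: S -> a | g | Fa | aF; F -> a | g | Fa | Fg | aF.
TERM: introduce A -> a, B -> g and substitute in every rule of length ≥2.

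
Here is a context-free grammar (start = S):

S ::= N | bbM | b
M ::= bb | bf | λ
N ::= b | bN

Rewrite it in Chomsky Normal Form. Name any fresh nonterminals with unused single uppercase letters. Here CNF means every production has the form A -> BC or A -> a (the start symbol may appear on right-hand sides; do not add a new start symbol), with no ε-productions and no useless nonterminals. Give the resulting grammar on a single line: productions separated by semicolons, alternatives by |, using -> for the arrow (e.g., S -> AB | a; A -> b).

S -> b | AA | AC | AN; A -> b; B -> f; C -> AM; M -> AA | AB; N -> b | AN

Nullable: {M}; after ε-elimination: S -> N | b | bb | bbM; M -> bb | bf; N -> b | bN.
After unit-elimination: S -> b | bN | bb | bbM; M -> bb | bf; N -> b | bN.
TERM: introduce A -> b, B -> f and substitute in every rule of length ≥2.
BIN: S -> AAM becomes S -> AC, C -> AM.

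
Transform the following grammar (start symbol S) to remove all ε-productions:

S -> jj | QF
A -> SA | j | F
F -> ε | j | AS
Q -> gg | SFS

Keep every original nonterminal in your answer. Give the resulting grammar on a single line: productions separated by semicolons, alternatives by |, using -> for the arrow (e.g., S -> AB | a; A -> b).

Nullable set: {A, F}.
S -> QF: F nullable, giving Q | QF.
A -> F: F nullable, giving F.
A -> SA: A nullable, giving S | SA.
Drop F -> ε.
F -> AS: A nullable, giving AS | S.
Q -> SFS: F nullable, giving SFS | SS.
Unchanged (no nullable symbols): S -> jj; A -> j; F -> j; Q -> gg.

S -> Q | QF | jj; A -> F | S | j | SA; F -> S | j | AS; Q -> SS | gg | SFS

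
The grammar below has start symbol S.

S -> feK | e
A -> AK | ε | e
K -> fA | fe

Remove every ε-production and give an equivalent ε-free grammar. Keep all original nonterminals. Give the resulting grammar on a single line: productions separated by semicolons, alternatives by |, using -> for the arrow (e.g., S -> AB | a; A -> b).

S -> e | feK; A -> K | e | AK; K -> f | fA | fe

Nullable set: {A}.
Drop A -> ε.
A -> AK: A nullable, giving AK | K.
K -> fA: A nullable, giving f | fA.
Unchanged (no nullable symbols): S -> e; S -> feK; A -> e; K -> fe.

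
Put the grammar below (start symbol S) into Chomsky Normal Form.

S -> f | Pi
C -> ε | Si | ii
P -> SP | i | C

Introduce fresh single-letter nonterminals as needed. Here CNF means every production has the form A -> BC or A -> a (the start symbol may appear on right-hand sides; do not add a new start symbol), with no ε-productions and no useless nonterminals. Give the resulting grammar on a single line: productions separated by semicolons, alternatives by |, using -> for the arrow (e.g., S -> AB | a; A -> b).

Nullable: {C, P}; after ε-elimination: S -> f | i | Pi; C -> Si | ii; P -> C | S | i | SP.
After unit-elimination: S -> f | i | Pi; C -> Si | ii; P -> f | i | Pi | SP | Si | ii.
TERM: introduce A -> i and substitute in every rule of length ≥2.
Drop unreachable/unproductive: C.

S -> f | i | PA; A -> i; P -> f | i | AA | PA | SA | SP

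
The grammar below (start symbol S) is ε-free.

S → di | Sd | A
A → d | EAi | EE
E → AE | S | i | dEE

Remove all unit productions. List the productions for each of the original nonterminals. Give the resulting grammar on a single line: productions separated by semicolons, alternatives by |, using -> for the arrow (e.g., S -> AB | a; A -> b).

Unit productions: E->S, S->A.
Unit pairs (A ⇒* B via units): (E,A), (E,S), (S,A).
S: inherits non-unit rules of {A, S} → EAi | EE | Sd | d | di.
A: inherits non-unit rules of {A} → EAi | EE | d.
E: inherits non-unit rules of {A, E, S} → AE | EAi | EE | Sd | d | dEE | di | i.

S -> d | EE | Sd | di | EAi; A -> d | EE | EAi; E -> d | i | AE | EE | Sd | di | EAi | dEE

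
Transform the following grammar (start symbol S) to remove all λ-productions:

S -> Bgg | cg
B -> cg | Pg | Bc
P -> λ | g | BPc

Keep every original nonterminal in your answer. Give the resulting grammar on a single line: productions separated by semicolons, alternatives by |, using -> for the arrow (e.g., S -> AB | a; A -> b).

S -> cg | Bgg; B -> g | Bc | Pg | cg; P -> g | Bc | BPc

Nullable set: {P}.
B -> Pg: P nullable, giving Pg | g.
Drop P -> λ.
P -> BPc: P nullable, giving BPc | Bc.
Unchanged (no nullable symbols): S -> Bgg; S -> cg; B -> Bc; B -> cg; P -> g.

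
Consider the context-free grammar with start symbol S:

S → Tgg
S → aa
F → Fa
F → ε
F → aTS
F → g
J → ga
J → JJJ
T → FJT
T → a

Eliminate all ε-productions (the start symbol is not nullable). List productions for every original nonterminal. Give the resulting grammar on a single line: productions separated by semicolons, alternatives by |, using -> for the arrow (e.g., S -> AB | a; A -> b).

S -> aa | Tgg; F -> a | g | Fa | aTS; J -> ga | JJJ; T -> a | JT | FJT

Nullable set: {F}.
Drop F -> ε.
F -> Fa: F nullable, giving Fa | a.
T -> FJT: F nullable, giving FJT | JT.
Unchanged (no nullable symbols): S -> Tgg; S -> aa; F -> aTS; F -> g; J -> JJJ; J -> ga; T -> a.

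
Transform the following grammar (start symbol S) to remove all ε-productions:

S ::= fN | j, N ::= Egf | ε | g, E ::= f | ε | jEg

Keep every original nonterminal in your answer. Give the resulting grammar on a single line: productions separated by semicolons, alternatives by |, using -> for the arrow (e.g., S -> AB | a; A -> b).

Nullable set: {E, N}.
S -> fN: N nullable, giving f | fN.
Drop E -> ε.
E -> jEg: E nullable, giving jEg | jg.
Drop N -> ε.
N -> Egf: E nullable, giving Egf | gf.
Unchanged (no nullable symbols): S -> j; E -> f; N -> g.

S -> f | j | fN; E -> f | jg | jEg; N -> g | gf | Egf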